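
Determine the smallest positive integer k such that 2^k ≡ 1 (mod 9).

The order of 2 must divide φ(9) = φ(3^2) = 3·(3−1) = 6 = 2 · 3.
Divisors of 6: 1, 2, 3, 6.
Compute 2^d (mod 9) for the divisors d until we hit 1:
2^1 ≡ 2 (mod 9)
2^2 ≡ 4 (mod 9)
2^3 ≡ 8 (mod 9)
2^6 ≡ 1 (mod 9) ✓
Therefore the multiplicative order of 2 modulo 9 is 6.

6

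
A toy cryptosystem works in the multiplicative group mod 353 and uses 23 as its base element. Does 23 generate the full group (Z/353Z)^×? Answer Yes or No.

No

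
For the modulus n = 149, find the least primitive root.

φ(149) = 149 − 1 = 148 = 2^2 · 37.
g is a primitive root iff g^(148/q) ≢ 1 (mod 149) for each prime q ∈ {2, 37}.
g = 2: 2^74 ≡ 148; 2^4 ≡ 16 — none is 1, so 2 is a primitive root.
Hence the least primitive root of 149 is 2.

2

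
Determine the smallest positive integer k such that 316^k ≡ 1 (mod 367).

366

Since 316 ∈ (Z/367Z)^×, its order divides φ(367) = 367 − 1 = 366 = 2 · 3 · 61.
Divisors of 366: 1, 2, 3, 6, 61, 122, 183, 366.
Evaluate successive powers at the divisors of 366:
316^1 ≡ 316
316^2 ≡ 32
316^3 ≡ 203
316^6 ≡ 105
316^61 ≡ 284
316^122 ≡ 283
316^183 ≡ 366
316^366 ≡ 1
The smallest such exponent is 366, so the order of 316 is 366.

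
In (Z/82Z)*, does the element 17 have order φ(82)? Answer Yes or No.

Yes

φ(82) = φ(2)·φ(41) = 1·40 = 40 = 2^3 · 5.
An element g generates (Z/82Z)^× iff g^(40/q) ≢ 1 (mod 82) for each prime q ∈ {2, 5}.
17^20 ≡ 81 (mod 82)  [q = 2: ≢ 1 ✓]
17^8 ≡ 57 (mod 82)  [q = 5: ≢ 1 ✓]
None equal 1, so ord_82(17) = 40: 17 is a primitive root.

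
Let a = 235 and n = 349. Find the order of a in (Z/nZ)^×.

348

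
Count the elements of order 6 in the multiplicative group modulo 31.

2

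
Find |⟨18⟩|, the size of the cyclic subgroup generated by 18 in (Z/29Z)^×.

28

The order of 18 must divide φ(29) = 29 − 1 = 28 = 2^2 · 7.
Divisors of 28: 1, 2, 4, 7, 14, 28.
Test each divisor d:
18^1 ≡ 18 (mod 29)
18^2 ≡ 5 (mod 29)
18^4 ≡ 25 (mod 29)
18^7 ≡ 17 (mod 29)
18^14 ≡ 28 (mod 29)
18^28 ≡ 1 (mod 29) ✓
So ord_29(18) = 28.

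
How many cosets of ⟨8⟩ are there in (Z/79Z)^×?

6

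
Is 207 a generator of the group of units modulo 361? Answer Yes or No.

φ(361) = φ(19^2) = 19·(19−1) = 342 = 2 · 3^2 · 19.
It suffices to check that the order of 207 is not a proper divisor of 342: compute 207^(342/q) for q ∈ {2, 3, 19}.
207^171 ≡ 1 (mod 361)  [q = 2: ≡ 1 ✗]
207^114 ≡ 292 (mod 361)  [q = 3: ≢ 1 ✓]
207^18 ≡ 343 (mod 361)  [q = 19: ≢ 1 ✓]
207^171 ≡ 1 shows ord(207) | 171, strictly less than φ(361); not a primitive root.

No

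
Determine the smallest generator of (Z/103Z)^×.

φ(103) = 103 − 1 = 102 = 2 · 3 · 17.
Test candidates g = 2, 3, … against the prime factors q ∈ {2, 3, 17} of φ(103): g is a generator iff g^(102/q) ≢ 1 for every such q.
g = 2: 2^51 ≡ 1 — hits 1, so not a primitive root.
g = 3: 3^51 ≡ 102; 3^34 ≡ 1 — hits 1, so not a primitive root.
g = 4: 4^51 ≡ 1 — hits 1, so not a primitive root.
g = 5: 5^51 ≡ 102; 5^34 ≡ 56; 5^6 ≡ 72 — none is 1, so 5 is a primitive root.
So 5 is the smallest generator of (Z/103Z)^×.

5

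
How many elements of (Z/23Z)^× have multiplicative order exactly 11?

10

φ(23) = 23 − 1 = 22 = 2 · 11.
Since (Z/23Z)^× is cyclic of order 22, the number of elements of order d is φ(d) when d | 22 and 0 otherwise.
11 | 22, and φ(11) = 11 − 1 = 10.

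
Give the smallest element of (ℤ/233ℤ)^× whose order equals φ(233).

φ(233) = 233 − 1 = 232 = 2^3 · 29.
Test candidates g = 2, 3, … against the prime factors q ∈ {2, 29} of φ(233): g is a generator iff g^(232/q) ≢ 1 for every such q.
g = 2: 2^116 ≡ 1 — hits 1, so not a primitive root.
g = 3: 3^116 ≡ 232; 3^8 ≡ 37 — none is 1, so 3 is a primitive root.
So 3 is the smallest generator of (Z/233Z)^×.

3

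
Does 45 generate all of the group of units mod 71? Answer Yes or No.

No

φ(71) = 71 − 1 = 70 = 2 · 5 · 7.
Test 45^(70/q) mod 71 for each prime factor q of 70:
45^35 ≡ 1 (mod 71)  [q = 2: ≡ 1 ✗]
45^14 ≡ 1 (mod 71)  [q = 5: ≡ 1 ✗]
45^10 ≡ 32 (mod 71)  [q = 7: ≢ 1 ✓]
Since 45^35 ≡ 1, the order of 45 divides 35 < 70, so 45 is not a primitive root.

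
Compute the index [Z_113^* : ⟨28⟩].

The order of 28 must divide φ(113) = 113 − 1 = 112 = 2^4 · 7.
Divisors of 112: 1, 2, 4, 7, 8, 14, 16, 28, 56, 112.
Check 28^d mod 113 for each divisor in increasing order:
28^1 ≡ 28 (mod 113)
28^2 ≡ 106 (mod 113)
28^4 ≡ 49 (mod 113)
28^7 ≡ 1 (mod 113) ✓
The order of 28 is 7, so the subgroup it generates has 7 elements.
The index is φ(113) / ord(28) = 112 / 7 = 16.

16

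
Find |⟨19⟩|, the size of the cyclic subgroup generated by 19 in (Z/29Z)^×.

28

The order of 19 must divide φ(29) = 29 − 1 = 28 = 2^2 · 7.
Divisors of 28: 1, 2, 4, 7, 14, 28.
Compute 19^d (mod 29) for the divisors d until we hit 1:
19^1 ≡ 19 (mod 29)
19^2 ≡ 13 (mod 29)
19^4 ≡ 24 (mod 29)
19^7 ≡ 12 (mod 29)
19^14 ≡ 28 (mod 29)
19^28 ≡ 1 (mod 29) ✓
Hence ord(19) = 28.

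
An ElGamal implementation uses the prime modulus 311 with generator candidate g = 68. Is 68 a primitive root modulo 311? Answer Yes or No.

φ(311) = 311 − 1 = 310 = 2 · 5 · 31.
68 is a primitive root mod 311 iff 68^(φ(311)/q) ≢ 1 for every prime q | φ(311), i.e. q ∈ {2, 5, 31}.
68^155 ≡ 310 (mod 311)  [q = 2: ≢ 1 ✓]
68^62 ≡ 1 (mod 311)  [q = 5: ≡ 1 ✗]
68^10 ≡ 7 (mod 311)  [q = 31: ≢ 1 ✓]
The check at q = 5 fails, so 68 generates a proper subgroup.

No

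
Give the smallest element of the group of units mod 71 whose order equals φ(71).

7

φ(71) = 71 − 1 = 70 = 2 · 5 · 7.
g is a primitive root iff g^(70/q) ≢ 1 (mod 71) for each prime q ∈ {2, 5, 7}.
g = 2: 2^35 ≡ 1 — hits 1, so not a primitive root.
g = 3: 3^35 ≡ 1 — hits 1, so not a primitive root.
g = 4: 4^35 ≡ 1 — hits 1, so not a primitive root.
g = 5: 5^35 ≡ 1 — hits 1, so not a primitive root.
g = 6: 6^35 ≡ 1 — hits 1, so not a primitive root.
g = 7: 7^35 ≡ 70; 7^14 ≡ 54; 7^10 ≡ 45 — none is 1, so 7 is a primitive root.
Hence the least primitive root of 71 is 7.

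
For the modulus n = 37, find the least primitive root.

φ(37) = 37 − 1 = 36 = 2^2 · 3^2.
g is a primitive root iff g^(36/q) ≢ 1 (mod 37) for each prime q ∈ {2, 3}.
g = 2: 2^18 ≡ 36; 2^12 ≡ 26 — none is 1, so 2 is a primitive root.
Hence the least primitive root of 37 is 2.

2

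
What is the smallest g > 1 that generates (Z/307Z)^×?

5

φ(307) = 307 − 1 = 306 = 2 · 3^2 · 17.
Test candidates g = 2, 3, … against the prime factors q ∈ {2, 3, 17} of φ(307): g is a generator iff g^(306/q) ≢ 1 for every such q.
g = 2: 2^153 ≡ 306; 2^102 ≡ 1 — hits 1, so not a primitive root.
g = 3: 3^153 ≡ 306; 3^102 ≡ 1 — hits 1, so not a primitive root.
g = 4: 4^153 ≡ 1 — hits 1, so not a primitive root.
g = 5: 5^153 ≡ 306; 5^102 ≡ 289; 5^18 ≡ 81 — none is 1, so 5 is a primitive root.
The smallest primitive root modulo 307 is 5.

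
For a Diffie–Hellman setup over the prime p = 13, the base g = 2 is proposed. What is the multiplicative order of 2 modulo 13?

12

By Lagrange's theorem, ord_13(2) divides φ(13) = 13 − 1 = 12 = 2^2 · 3.
Divisors of 12: 1, 2, 3, 4, 6, 12.
Test each divisor d:
2^1 ≡ 2 (mod 13)
2^2 ≡ 4 (mod 13)
2^3 ≡ 8 (mod 13)
2^4 ≡ 3 (mod 13)
2^6 ≡ 12 (mod 13)
2^12 ≡ 1 (mod 13) ✓
Therefore the multiplicative order of 2 modulo 13 is 12.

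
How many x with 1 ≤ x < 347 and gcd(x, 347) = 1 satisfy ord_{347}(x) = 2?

1

φ(347) = 347 − 1 = 346 = 2 · 173.
(Z/347Z)^× is cyclic (|G| = 346); a cyclic group of order m has exactly φ(d) elements of each order d | m, and none otherwise.
2 | 346, and φ(2) = 2 − 1 = 1.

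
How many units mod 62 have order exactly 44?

0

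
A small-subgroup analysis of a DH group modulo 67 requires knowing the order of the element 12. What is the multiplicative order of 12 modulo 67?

The order of 12 must divide φ(67) = 67 − 1 = 66 = 2 · 3 · 11.
Divisors of 66: 1, 2, 3, 6, 11, 22, 33, 66.
Evaluate successive powers at the divisors of 66:
12^1 ≡ 12 (mod 67)
12^2 ≡ 10 (mod 67)
12^3 ≡ 53 (mod 67)
12^6 ≡ 62 (mod 67)
12^11 ≡ 30 (mod 67)
12^22 ≡ 29 (mod 67)
12^33 ≡ 66 (mod 67)
12^66 ≡ 1 (mod 67) ✓
So ord_67(12) = 66.

66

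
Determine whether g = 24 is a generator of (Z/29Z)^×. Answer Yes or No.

No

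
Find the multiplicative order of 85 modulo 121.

By Lagrange's theorem, ord_121(85) divides φ(121) = φ(11^2) = 11·(11−1) = 110 = 2 · 5 · 11.
Divisors of 110: 1, 2, 5, 10, 11, 22, 55, 110.
Evaluate successive powers at the divisors of 110:
85^1 ≡ 85
85^2 ≡ 86
85^5 ≡ 65
85^10 ≡ 111
85^11 ≡ 118
85^22 ≡ 9
85^55 ≡ 120
85^110 ≡ 1
Hence ord(85) = 110.

110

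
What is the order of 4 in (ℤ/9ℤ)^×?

3

ord(4) | φ(9) = φ(3^2) = 3·(3−1) = 6 = 2 · 3.
Divisors of 6: 1, 2, 3, 6.
Check 4^d mod 9 for each divisor in increasing order:
4^1 ≡ 4 (mod 9)
4^2 ≡ 7 (mod 9)
4^3 ≡ 1 (mod 9) ✓
The smallest such exponent is 3, so the order of 4 is 3.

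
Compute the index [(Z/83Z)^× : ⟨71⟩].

1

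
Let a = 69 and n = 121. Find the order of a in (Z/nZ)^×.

55

The order of 69 must divide φ(121) = φ(11^2) = 11·(11−1) = 110 = 2 · 5 · 11.
Divisors of 110: 1, 2, 5, 10, 11, 22, 55, 110.
Compute 69^d (mod 121) for the divisors d until we hit 1:
69^1 ≡ 69 (mod 121)
69^2 ≡ 42 (mod 121)
69^5 ≡ 111 (mod 121)
69^10 ≡ 100 (mod 121)
69^11 ≡ 3 (mod 121)
69^22 ≡ 9 (mod 121)
69^55 ≡ 1 (mod 121) ✓
The smallest such exponent is 55, so the order of 69 is 55.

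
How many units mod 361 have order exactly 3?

2

φ(361) = φ(19^2) = 19·(19−1) = 342 = 2 · 3^2 · 19.
Since (Z/361Z)^× is cyclic of order 342, the number of elements of order d is φ(d) when d | 342 and 0 otherwise.
3 | 342, and φ(3) = 3 − 1 = 2.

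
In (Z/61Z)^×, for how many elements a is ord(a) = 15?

φ(61) = 61 − 1 = 60 = 2^2 · 3 · 5.
Since (Z/61Z)^× is cyclic of order 60, the number of elements of order d is φ(d) when d | 60 and 0 otherwise.
15 = 3 · 5 divides 60, and φ(15) = 8.

8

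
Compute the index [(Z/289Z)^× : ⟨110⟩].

By Lagrange's theorem, ord_289(110) divides φ(289) = φ(17^2) = 17·(17−1) = 272 = 2^4 · 17.
Divisors of 272: 1, 2, 4, 8, 16, 17, 34, 68, 136, 272.
Evaluate successive powers at the divisors of 272:
110^1 ≡ 110 (mod 289)
110^2 ≡ 251 (mod 289)
110^4 ≡ 288 (mod 289)
110^8 ≡ 1 (mod 289) ✓
Thus |⟨110⟩| = ord(110) = 8.
Index = |(Z/289Z)^×| / |⟨110⟩| = 272 / 8 = 34.

34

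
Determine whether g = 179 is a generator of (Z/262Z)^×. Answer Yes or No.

No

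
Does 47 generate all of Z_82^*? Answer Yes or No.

Yes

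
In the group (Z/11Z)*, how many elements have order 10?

φ(11) = 11 − 1 = 10 = 2 · 5.
Since (Z/11Z)^× is cyclic of order 10, the number of elements of order d is φ(d) when d | 10 and 0 otherwise.
10 = 2 · 5 divides 10, and φ(10) = 4.

4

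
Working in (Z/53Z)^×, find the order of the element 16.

13

The order of 16 must divide φ(53) = 53 − 1 = 52 = 2^2 · 13.
Divisors of 52: 1, 2, 4, 13, 26, 52.
Evaluate successive powers at the divisors of 52:
16^1 ≡ 16
16^2 ≡ 44
16^4 ≡ 28
16^13 ≡ 1
Therefore the multiplicative order of 16 modulo 53 is 13.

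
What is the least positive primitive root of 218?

11

φ(218) = φ(2)·φ(109) = 1·108 = 108 = 2^2 · 3^3.
Test candidates g = 2, 3, … against the prime factors q ∈ {2, 3} of φ(218): g is a generator iff g^(108/q) ≢ 1 for every such q.
g = 2: gcd(2, 218) = 2 > 1, not a unit — skip.
g = 3: 3^54 ≡ 1 — hits 1, so not a primitive root.
g = 4: gcd(4, 218) = 2 > 1, not a unit — skip.
g = 5: 5^54 ≡ 1 — hits 1, so not a primitive root.
g = 6: gcd(6, 218) = 2 > 1, not a unit — skip.
g = 7: 7^54 ≡ 1 — hits 1, so not a primitive root.
g = 8: gcd(8, 218) = 2 > 1, not a unit — skip.
g = 9: 9^54 ≡ 1 — hits 1, so not a primitive root.
g = 10: gcd(10, 218) = 2 > 1, not a unit — skip.
g = 11: 11^54 ≡ 217; 11^36 ≡ 45 — none is 1, so 11 is a primitive root.
Hence the least primitive root of 218 is 11.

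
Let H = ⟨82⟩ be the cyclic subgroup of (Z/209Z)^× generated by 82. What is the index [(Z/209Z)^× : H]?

4

Since 82 ∈ (Z/209Z)^×, its order divides φ(209) = φ(11·19) = (11−1)·(19−1) = 10·18 = 180 = 2^2 · 3^2 · 5.
Divisors of 180: 1, 2, 3, 4, 5, 6, 9, 10, 12, 15, 18, 20, 30, 36, 45, 60, 90, 180.
Compute 82^d (mod 209) for the divisors d until we hit 1:
82^1 ≡ 82 (mod 209)
82^2 ≡ 36 (mod 209)
82^3 ≡ 26 (mod 209)
82^4 ≡ 42 (mod 209)
82^5 ≡ 100 (mod 209)
82^6 ≡ 49 (mod 209)
82^9 ≡ 20 (mod 209)
82^10 ≡ 177 (mod 209)
82^12 ≡ 102 (mod 209)
82^15 ≡ 144 (mod 209)
82^18 ≡ 191 (mod 209)
82^20 ≡ 188 (mod 209)
82^30 ≡ 45 (mod 209)
82^36 ≡ 115 (mod 209)
82^45 ≡ 1 (mod 209) ✓
Thus |⟨82⟩| = ord(82) = 45.
[(Z/209Z)^× : ⟨82⟩] = 180/45 = 4.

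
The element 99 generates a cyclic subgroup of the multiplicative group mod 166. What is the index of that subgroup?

ord(99) | φ(166) = φ(2)·φ(83) = 1·82 = 82 = 2 · 41.
Divisors of 82: 1, 2, 41, 82.
Test each divisor d:
99^1 ≡ 99
99^2 ≡ 7
99^41 ≡ 1
Thus |⟨99⟩| = ord(99) = 41.
[(Z/166Z)^× : ⟨99⟩] = 82/41 = 2.

2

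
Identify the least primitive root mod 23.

5

φ(23) = 23 − 1 = 22 = 2 · 11.
Test candidates g = 2, 3, … against the prime factors q ∈ {2, 11} of φ(23): g is a generator iff g^(22/q) ≢ 1 for every such q.
g = 2: 2^11 ≡ 1 — hits 1, so not a primitive root.
g = 3: 3^11 ≡ 1 — hits 1, so not a primitive root.
g = 4: 4^11 ≡ 1 — hits 1, so not a primitive root.
g = 5: 5^11 ≡ 22; 5^2 ≡ 2 — none is 1, so 5 is a primitive root.
Hence the least primitive root of 23 is 5.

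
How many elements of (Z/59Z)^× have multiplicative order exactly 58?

28

φ(59) = 59 − 1 = 58 = 2 · 29.
In a cyclic group of order 58, there are φ(d) elements of order d for each divisor d of 58, and zero for non-divisors.
58 = 2 · 29 divides 58, and φ(58) = 28.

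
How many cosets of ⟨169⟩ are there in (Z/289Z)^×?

8

Since 169 ∈ (Z/289Z)^×, its order divides φ(289) = φ(17^2) = 17·(17−1) = 272 = 2^4 · 17.
Divisors of 272: 1, 2, 4, 8, 16, 17, 34, 68, 136, 272.
Check 169^d mod 289 for each divisor in increasing order:
169^1 ≡ 169
169^2 ≡ 239
169^4 ≡ 188
169^8 ≡ 86
169^16 ≡ 171
169^17 ≡ 288
169^34 ≡ 1
So ord_289(169) = 34, hence |⟨169⟩| = 34.
The index is φ(289) / ord(169) = 272 / 34 = 8.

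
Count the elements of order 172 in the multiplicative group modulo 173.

84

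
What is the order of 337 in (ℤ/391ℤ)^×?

By Lagrange's theorem, ord_391(337) divides φ(391) = φ(17·23) = (17−1)·(23−1) = 16·22 = 352 = 2^5 · 11.
Divisors of 352: 1, 2, 4, 8, 11, 16, 22, 32, 44, 88, 176, 352.
Test each divisor d:
337^1 ≡ 337 (mod 391)
337^2 ≡ 179 (mod 391)
337^4 ≡ 370 (mod 391)
337^8 ≡ 50 (mod 391)
337^11 ≡ 367 (mod 391)
337^16 ≡ 154 (mod 391)
337^22 ≡ 185 (mod 391)
337^32 ≡ 256 (mod 391)
337^44 ≡ 208 (mod 391)
337^88 ≡ 254 (mod 391)
337^176 ≡ 1 (mod 391) ✓
The smallest such exponent is 176, so the order of 337 is 176.

176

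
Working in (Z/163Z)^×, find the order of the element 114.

162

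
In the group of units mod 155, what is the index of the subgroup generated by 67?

10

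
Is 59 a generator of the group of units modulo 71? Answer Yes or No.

φ(71) = 71 − 1 = 70 = 2 · 5 · 7.
Test 59^(70/q) mod 71 for each prime factor q of 70:
59^35 ≡ 70 (mod 71)  [q = 2: ≢ 1 ✓]
59^14 ≡ 57 (mod 71)  [q = 5: ≢ 1 ✓]
59^10 ≡ 32 (mod 71)  [q = 7: ≢ 1 ✓]
Every test exponent gives a nontrivial residue, hence 59 generates the full group.

Yes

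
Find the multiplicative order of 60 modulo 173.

43

ord(60) | φ(173) = 173 − 1 = 172 = 2^2 · 43.
Divisors of 172: 1, 2, 4, 43, 86, 172.
Test each divisor d:
60^1 ≡ 60 (mod 173)
60^2 ≡ 140 (mod 173)
60^4 ≡ 51 (mod 173)
60^43 ≡ 1 (mod 173) ✓
The smallest such exponent is 43, so the order of 60 is 43.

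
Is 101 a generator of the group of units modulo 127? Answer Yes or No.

Yes

φ(127) = 127 − 1 = 126 = 2 · 3^2 · 7.
It suffices to check that the order of 101 is not a proper divisor of 126: compute 101^(126/q) for q ∈ {2, 3, 7}.
101^63 ≡ 126 (mod 127)  [q = 2: ≢ 1 ✓]
101^42 ≡ 107 (mod 127)  [q = 3: ≢ 1 ✓]
101^18 ≡ 8 (mod 127)  [q = 7: ≢ 1 ✓]
Every test exponent gives a nontrivial residue, hence 101 generates the full group.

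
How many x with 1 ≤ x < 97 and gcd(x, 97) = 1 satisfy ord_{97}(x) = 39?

0

φ(97) = 97 − 1 = 96 = 2^5 · 3.
Since (Z/97Z)^× is cyclic of order 96, the number of elements of order d is φ(d) when d | 96 and 0 otherwise.
Since 39 ∤ 96, the count is 0.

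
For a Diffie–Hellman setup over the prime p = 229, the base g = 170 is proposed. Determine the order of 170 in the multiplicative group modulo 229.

228

By Lagrange's theorem, ord_229(170) divides φ(229) = 229 − 1 = 228 = 2^2 · 3 · 19.
Divisors of 228: 1, 2, 3, 4, 6, 12, 19, 38, 57, 76, 114, 228.
Evaluate successive powers at the divisors of 228:
170^1 ≡ 170 (mod 229)
170^2 ≡ 46 (mod 229)
170^3 ≡ 34 (mod 229)
170^4 ≡ 55 (mod 229)
170^6 ≡ 11 (mod 229)
170^12 ≡ 121 (mod 229)
170^19 ≡ 18 (mod 229)
170^38 ≡ 95 (mod 229)
170^57 ≡ 107 (mod 229)
170^76 ≡ 94 (mod 229)
170^114 ≡ 228 (mod 229)
170^228 ≡ 1 (mod 229) ✓
So ord_229(170) = 228.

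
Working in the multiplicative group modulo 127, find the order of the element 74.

Since 74 ∈ (Z/127Z)^×, its order divides φ(127) = 127 − 1 = 126 = 2 · 3^2 · 7.
Divisors of 126: 1, 2, 3, 6, 7, 9, 14, 18, 21, 42, 63, 126.
Compute 74^d (mod 127) for the divisors d until we hit 1:
74^1 ≡ 74 (mod 127)
74^2 ≡ 15 (mod 127)
74^3 ≡ 94 (mod 127)
74^6 ≡ 73 (mod 127)
74^7 ≡ 68 (mod 127)
74^9 ≡ 4 (mod 127)
74^14 ≡ 52 (mod 127)
74^18 ≡ 16 (mod 127)
74^21 ≡ 107 (mod 127)
74^42 ≡ 19 (mod 127)
74^63 ≡ 1 (mod 127) ✓
Therefore the multiplicative order of 74 modulo 127 is 63.

63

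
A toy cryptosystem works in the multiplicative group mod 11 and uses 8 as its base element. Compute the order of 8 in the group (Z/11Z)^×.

10

Since 8 ∈ (Z/11Z)^×, its order divides φ(11) = 11 − 1 = 10 = 2 · 5.
Divisors of 10: 1, 2, 5, 10.
Check 8^d mod 11 for each divisor in increasing order:
8^1 ≡ 8 (mod 11)
8^2 ≡ 9 (mod 11)
8^5 ≡ 10 (mod 11)
8^10 ≡ 1 (mod 11) ✓
Therefore the multiplicative order of 8 modulo 11 is 10.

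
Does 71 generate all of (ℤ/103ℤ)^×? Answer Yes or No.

φ(103) = 103 − 1 = 102 = 2 · 3 · 17.
An element g generates (Z/103Z)^× iff g^(102/q) ≢ 1 (mod 103) for each prime q ∈ {2, 3, 17}.
71^51 ≡ 102 (mod 103)  [q = 2: ≢ 1 ✓]
71^34 ≡ 56 (mod 103)  [q = 3: ≢ 1 ✓]
71^6 ≡ 93 (mod 103)  [q = 17: ≢ 1 ✓]
Every test exponent gives a nontrivial residue, hence 71 generates the full group.

Yes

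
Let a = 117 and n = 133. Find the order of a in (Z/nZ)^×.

18

The order of 117 must divide φ(133) = φ(7·19) = (7−1)·(19−1) = 6·18 = 108 = 2^2 · 3^3.
Divisors of 108: 1, 2, 3, 4, 6, 9, 12, 18, 27, 36, 54, 108.
Evaluate successive powers at the divisors of 108:
117^1 ≡ 117 (mod 133)
117^2 ≡ 123 (mod 133)
117^3 ≡ 27 (mod 133)
117^4 ≡ 100 (mod 133)
117^6 ≡ 64 (mod 133)
117^9 ≡ 132 (mod 133)
117^12 ≡ 106 (mod 133)
117^18 ≡ 1 (mod 133) ✓
So ord_133(117) = 18.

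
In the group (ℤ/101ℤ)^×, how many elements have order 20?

8

φ(101) = 101 − 1 = 100 = 2^2 · 5^2.
Since (Z/101Z)^× is cyclic of order 100, the number of elements of order d is φ(d) when d | 100 and 0 otherwise.
20 = 2^2 · 5 divides 100, and φ(20) = 8.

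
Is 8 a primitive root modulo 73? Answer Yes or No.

No

φ(73) = 73 − 1 = 72 = 2^3 · 3^2.
An element g generates (Z/73Z)^× iff g^(72/q) ≢ 1 (mod 73) for each prime q ∈ {2, 3}.
8^36 ≡ 1 (mod 73)  [q = 2: ≡ 1 ✗]
8^24 ≡ 1 (mod 73)  [q = 3: ≡ 1 ✗]
8^36 ≡ 1 shows ord(8) | 36, strictly less than φ(73); not a primitive root.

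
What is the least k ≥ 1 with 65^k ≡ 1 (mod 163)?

27

ord(65) | φ(163) = 163 − 1 = 162 = 2 · 3^4.
Divisors of 162: 1, 2, 3, 6, 9, 18, 27, 54, 81, 162.
Compute 65^d (mod 163) for the divisors d until we hit 1:
65^1 ≡ 65 (mod 163)
65^2 ≡ 150 (mod 163)
65^3 ≡ 133 (mod 163)
65^6 ≡ 85 (mod 163)
65^9 ≡ 58 (mod 163)
65^18 ≡ 104 (mod 163)
65^27 ≡ 1 (mod 163) ✓
The smallest such exponent is 27, so the order of 65 is 27.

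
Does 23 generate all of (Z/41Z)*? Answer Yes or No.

φ(41) = 41 − 1 = 40 = 2^3 · 5.
An element g generates (Z/41Z)^× iff g^(40/q) ≢ 1 (mod 41) for each prime q ∈ {2, 5}.
23^20 ≡ 1 (mod 41)  [q = 2: ≡ 1 ✗]
23^8 ≡ 10 (mod 41)  [q = 5: ≢ 1 ✓]
23^20 ≡ 1 shows ord(23) | 20, strictly less than φ(41); not a primitive root.

No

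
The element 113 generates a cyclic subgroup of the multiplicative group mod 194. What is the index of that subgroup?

ord(113) | φ(194) = φ(2)·φ(97) = 1·96 = 96 = 2^5 · 3.
Divisors of 96: 1, 2, 3, 4, 6, 8, 12, 16, 24, 32, 48, 96.
Compute 113^d (mod 194) for the divisors d until we hit 1:
113^1 ≡ 113 (mod 194)
113^2 ≡ 159 (mod 194)
113^3 ≡ 119 (mod 194)
113^4 ≡ 61 (mod 194)
113^6 ≡ 193 (mod 194)
113^8 ≡ 35 (mod 194)
113^12 ≡ 1 (mod 194) ✓
Thus |⟨113⟩| = ord(113) = 12.
[(Z/194Z)^× : ⟨113⟩] = 96/12 = 8.

8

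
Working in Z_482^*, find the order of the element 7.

240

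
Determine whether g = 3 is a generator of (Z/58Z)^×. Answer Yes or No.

Yes

φ(58) = φ(2)·φ(29) = 1·28 = 28 = 2^2 · 7.
3 is a primitive root mod 58 iff 3^(φ(58)/q) ≢ 1 for every prime q | φ(58), i.e. q ∈ {2, 7}.
3^14 ≡ 57 (mod 58)  [q = 2: ≢ 1 ✓]
3^4 ≡ 23 (mod 58)  [q = 7: ≢ 1 ✓]
None equal 1, so ord_58(3) = 28: 3 is a primitive root.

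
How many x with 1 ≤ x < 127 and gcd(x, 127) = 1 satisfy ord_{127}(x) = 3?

2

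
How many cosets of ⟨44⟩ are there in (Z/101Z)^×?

5

Since 44 ∈ (Z/101Z)^×, its order divides φ(101) = 101 − 1 = 100 = 2^2 · 5^2.
Divisors of 100: 1, 2, 4, 5, 10, 20, 25, 50, 100.
Test each divisor d:
44^1 ≡ 44
44^2 ≡ 17
44^4 ≡ 87
44^5 ≡ 91
44^10 ≡ 100
44^20 ≡ 1
The order of 44 is 20, so the subgroup it generates has 20 elements.
The index is φ(101) / ord(44) = 100 / 20 = 5.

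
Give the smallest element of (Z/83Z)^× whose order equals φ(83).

2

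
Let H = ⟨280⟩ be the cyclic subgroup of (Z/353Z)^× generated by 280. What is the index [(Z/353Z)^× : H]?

4

The order of 280 must divide φ(353) = 353 − 1 = 352 = 2^5 · 11.
Divisors of 352: 1, 2, 4, 8, 11, 16, 22, 32, 44, 88, 176, 352.
Compute 280^d (mod 353) for the divisors d until we hit 1:
280^1 ≡ 280 (mod 353)
280^2 ≡ 34 (mod 353)
280^4 ≡ 97 (mod 353)
280^8 ≡ 231 (mod 353)
280^11 ≡ 283 (mod 353)
280^16 ≡ 58 (mod 353)
280^22 ≡ 311 (mod 353)
280^32 ≡ 187 (mod 353)
280^44 ≡ 352 (mod 353)
280^88 ≡ 1 (mod 353) ✓
The order of 280 is 88, so the subgroup it generates has 88 elements.
The index is φ(353) / ord(280) = 352 / 88 = 4.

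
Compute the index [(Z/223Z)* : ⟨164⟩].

The order of 164 must divide φ(223) = 223 − 1 = 222 = 2 · 3 · 37.
Divisors of 222: 1, 2, 3, 6, 37, 74, 111, 222.
Check 164^d mod 223 for each divisor in increasing order:
164^1 ≡ 164
164^2 ≡ 136
164^3 ≡ 4
164^6 ≡ 16
164^37 ≡ 1
Thus |⟨164⟩| = ord(164) = 37.
[(Z/223Z)^× : ⟨164⟩] = 222/37 = 6.

6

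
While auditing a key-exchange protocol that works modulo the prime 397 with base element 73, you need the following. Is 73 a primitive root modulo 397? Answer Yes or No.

No

φ(397) = 397 − 1 = 396 = 2^2 · 3^2 · 11.
Test 73^(396/q) mod 397 for each prime factor q of 396:
73^198 ≡ 1 (mod 397)  [q = 2: ≡ 1 ✗]
73^132 ≡ 34 (mod 397)  [q = 3: ≢ 1 ✓]
73^36 ≡ 126 (mod 397)  [q = 11: ≢ 1 ✓]
Since 73^198 ≡ 1, the order of 73 divides 198 < 396, so 73 is not a primitive root.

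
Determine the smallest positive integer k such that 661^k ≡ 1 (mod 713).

330

The order of 661 must divide φ(713) = φ(23·31) = (23−1)·(31−1) = 22·30 = 660 = 2^2 · 3 · 5 · 11.
Divisors of 660: 1, 2, 3, 4, 5, 6, 10, 11, 12, 15, 20, 22, 30, 33, 44, 55, 60, 66, 110, 132, 165, 220, 330, 660.
Compute 661^d (mod 713) for the divisors d until we hit 1:
661^1 ≡ 661 (mod 713)
661^2 ≡ 565 (mod 713)
661^3 ≡ 566 (mod 713)
661^4 ≡ 514 (mod 713)
661^5 ≡ 366 (mod 713)
661^6 ≡ 219 (mod 713)
661^10 ≡ 625 (mod 713)
661^11 ≡ 298 (mod 713)
661^12 ≡ 190 (mod 713)
661^15 ≡ 590 (mod 713)
661^20 ≡ 614 (mod 713)
661^22 ≡ 392 (mod 713)
661^30 ≡ 156 (mod 713)
661^33 ≡ 597 (mod 713)
661^44 ≡ 369 (mod 713)
661^55 ≡ 160 (mod 713)
661^60 ≡ 94 (mod 713)
661^66 ≡ 622 (mod 713)
661^110 ≡ 645 (mod 713)
661^132 ≡ 438 (mod 713)
661^165 ≡ 528 (mod 713)
661^220 ≡ 346 (mod 713)
661^330 ≡ 1 (mod 713) ✓
The smallest such exponent is 330, so the order of 661 is 330.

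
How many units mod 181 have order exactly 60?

16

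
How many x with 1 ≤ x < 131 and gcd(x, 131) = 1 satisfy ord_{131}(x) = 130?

48

φ(131) = 131 − 1 = 130 = 2 · 5 · 13.
In a cyclic group of order 130, there are φ(d) elements of order d for each divisor d of 130, and zero for non-divisors.
130 = 2 · 5 · 13 divides 130, and φ(130) = 48.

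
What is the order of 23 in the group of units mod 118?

58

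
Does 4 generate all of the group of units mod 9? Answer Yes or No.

No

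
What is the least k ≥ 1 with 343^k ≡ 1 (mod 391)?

176

Since 343 ∈ (Z/391Z)^×, its order divides φ(391) = φ(17·23) = (17−1)·(23−1) = 16·22 = 352 = 2^5 · 11.
Divisors of 352: 1, 2, 4, 8, 11, 16, 22, 32, 44, 88, 176, 352.
Compute 343^d (mod 391) for the divisors d until we hit 1:
343^1 ≡ 343 (mod 391)
343^2 ≡ 349 (mod 391)
343^4 ≡ 200 (mod 391)
343^8 ≡ 118 (mod 391)
343^11 ≡ 160 (mod 391)
343^16 ≡ 239 (mod 391)
343^22 ≡ 185 (mod 391)
343^32 ≡ 35 (mod 391)
343^44 ≡ 208 (mod 391)
343^88 ≡ 254 (mod 391)
343^176 ≡ 1 (mod 391) ✓
The smallest such exponent is 176, so the order of 343 is 176.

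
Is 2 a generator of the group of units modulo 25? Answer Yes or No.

Yes

φ(25) = φ(5^2) = 5·(5−1) = 20 = 2^2 · 5.
It suffices to check that the order of 2 is not a proper divisor of 20: compute 2^(20/q) for q ∈ {2, 5}.
2^10 ≡ 24 (mod 25)  [q = 2: ≢ 1 ✓]
2^4 ≡ 16 (mod 25)  [q = 5: ≢ 1 ✓]
None equal 1, so ord_25(2) = 20: 2 is a primitive root.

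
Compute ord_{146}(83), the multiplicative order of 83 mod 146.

By Lagrange's theorem, ord_146(83) divides φ(146) = φ(2)·φ(73) = 1·72 = 72 = 2^3 · 3^2.
Divisors of 72: 1, 2, 3, 4, 6, 8, 9, 12, 18, 24, 36, 72.
Compute 83^d (mod 146) for the divisors d until we hit 1:
83^1 ≡ 83
83^2 ≡ 27
83^3 ≡ 51
83^4 ≡ 145
83^6 ≡ 119
83^8 ≡ 1
Therefore the multiplicative order of 83 modulo 146 is 8.

8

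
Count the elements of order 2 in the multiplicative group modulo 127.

φ(127) = 127 − 1 = 126 = 2 · 3^2 · 7.
Since (Z/127Z)^× is cyclic of order 126, the number of elements of order d is φ(d) when d | 126 and 0 otherwise.
2 | 126, and φ(2) = 2 − 1 = 1.

1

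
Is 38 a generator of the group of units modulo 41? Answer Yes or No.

No

φ(41) = 41 − 1 = 40 = 2^3 · 5.
38 is a primitive root mod 41 iff 38^(φ(41)/q) ≢ 1 for every prime q | φ(41), i.e. q ∈ {2, 5}.
38^20 ≡ 40 (mod 41)  [q = 2: ≢ 1 ✓]
38^8 ≡ 1 (mod 41)  [q = 5: ≡ 1 ✗]
The check at q = 5 fails, so 38 generates a proper subgroup.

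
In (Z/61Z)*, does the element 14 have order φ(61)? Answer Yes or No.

No

φ(61) = 61 − 1 = 60 = 2^2 · 3 · 5.
It suffices to check that the order of 14 is not a proper divisor of 60: compute 14^(60/q) for q ∈ {2, 3, 5}.
14^30 ≡ 1 (mod 61)  [q = 2: ≡ 1 ✗]
14^20 ≡ 13 (mod 61)  [q = 3: ≢ 1 ✓]
14^12 ≡ 1 (mod 61)  [q = 5: ≡ 1 ✗]
14^30 ≡ 1 shows ord(14) | 30, strictly less than φ(61); not a primitive root.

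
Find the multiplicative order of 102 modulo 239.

119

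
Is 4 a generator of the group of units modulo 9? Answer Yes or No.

No

φ(9) = φ(3^2) = 3·(3−1) = 6 = 2 · 3.
It suffices to check that the order of 4 is not a proper divisor of 6: compute 4^(6/q) for q ∈ {2, 3}.
4^3 ≡ 1 (mod 9)  [q = 2: ≡ 1 ✗]
4^2 ≡ 7 (mod 9)  [q = 3: ≢ 1 ✓]
4^3 ≡ 1 shows ord(4) | 3, strictly less than φ(9); not a primitive root.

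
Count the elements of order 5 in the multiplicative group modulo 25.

4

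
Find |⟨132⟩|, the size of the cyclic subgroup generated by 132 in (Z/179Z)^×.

178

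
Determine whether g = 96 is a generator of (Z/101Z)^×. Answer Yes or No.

No

φ(101) = 101 − 1 = 100 = 2^2 · 5^2.
It suffices to check that the order of 96 is not a proper divisor of 100: compute 96^(100/q) for q ∈ {2, 5}.
96^50 ≡ 1 (mod 101)  [q = 2: ≡ 1 ✗]
96^20 ≡ 84 (mod 101)  [q = 5: ≢ 1 ✓]
96^50 ≡ 1 shows ord(96) | 50, strictly less than φ(101); not a primitive root.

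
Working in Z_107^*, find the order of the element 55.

106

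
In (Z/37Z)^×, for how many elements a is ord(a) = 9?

φ(37) = 37 − 1 = 36 = 2^2 · 3^2.
In a cyclic group of order 36, there are φ(d) elements of order d for each divisor d of 36, and zero for non-divisors.
9 = 3^2 divides 36, and φ(9) = 6.

6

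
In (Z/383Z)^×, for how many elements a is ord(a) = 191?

190

φ(383) = 383 − 1 = 382 = 2 · 191.
(Z/383Z)^× is cyclic (|G| = 382); a cyclic group of order m has exactly φ(d) elements of each order d | m, and none otherwise.
191 | 382, and φ(191) = 191 − 1 = 190.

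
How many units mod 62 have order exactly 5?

4

φ(62) = φ(2)·φ(31) = 1·30 = 30 = 2 · 3 · 5.
Since (Z/62Z)^× is cyclic of order 30, the number of elements of order d is φ(d) when d | 30 and 0 otherwise.
5 | 30, and φ(5) = 5 − 1 = 4.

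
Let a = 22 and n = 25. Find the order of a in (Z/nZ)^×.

20

ord(22) | φ(25) = φ(5^2) = 5·(5−1) = 20 = 2^2 · 5.
Divisors of 20: 1, 2, 4, 5, 10, 20.
Check 22^d mod 25 for each divisor in increasing order:
22^1 ≡ 22 (mod 25)
22^2 ≡ 9 (mod 25)
22^4 ≡ 6 (mod 25)
22^5 ≡ 7 (mod 25)
22^10 ≡ 24 (mod 25)
22^20 ≡ 1 (mod 25) ✓
So ord_25(22) = 20.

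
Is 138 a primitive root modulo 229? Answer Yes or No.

No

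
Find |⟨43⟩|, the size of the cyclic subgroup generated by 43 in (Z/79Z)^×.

78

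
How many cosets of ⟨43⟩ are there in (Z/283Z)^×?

The order of 43 must divide φ(283) = 283 − 1 = 282 = 2 · 3 · 47.
Divisors of 282: 1, 2, 3, 6, 47, 94, 141, 282.
Evaluate successive powers at the divisors of 282:
43^1 ≡ 43 (mod 283)
43^2 ≡ 151 (mod 283)
43^3 ≡ 267 (mod 283)
43^6 ≡ 256 (mod 283)
43^47 ≡ 282 (mod 283)
43^94 ≡ 1 (mod 283) ✓
So ord_283(43) = 94, hence |⟨43⟩| = 94.
The index is φ(283) / ord(43) = 282 / 94 = 3.

3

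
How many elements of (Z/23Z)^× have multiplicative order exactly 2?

1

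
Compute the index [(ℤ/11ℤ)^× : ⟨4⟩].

2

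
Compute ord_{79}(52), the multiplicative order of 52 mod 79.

13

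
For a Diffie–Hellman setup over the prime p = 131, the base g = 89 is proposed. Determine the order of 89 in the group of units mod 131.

By Lagrange's theorem, ord_131(89) divides φ(131) = 131 − 1 = 130 = 2 · 5 · 13.
Divisors of 130: 1, 2, 5, 10, 13, 26, 65, 130.
Evaluate successive powers at the divisors of 130:
89^1 ≡ 89 (mod 131)
89^2 ≡ 61 (mod 131)
89^5 ≡ 1 (mod 131) ✓
So ord_131(89) = 5.

5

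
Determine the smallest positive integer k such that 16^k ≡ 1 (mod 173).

43

By Lagrange's theorem, ord_173(16) divides φ(173) = 173 − 1 = 172 = 2^2 · 43.
Divisors of 172: 1, 2, 4, 43, 86, 172.
Check 16^d mod 173 for each divisor in increasing order:
16^1 ≡ 16 (mod 173)
16^2 ≡ 83 (mod 173)
16^4 ≡ 142 (mod 173)
16^43 ≡ 1 (mod 173) ✓
The smallest such exponent is 43, so the order of 16 is 43.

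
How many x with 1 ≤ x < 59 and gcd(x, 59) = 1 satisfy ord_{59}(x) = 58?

φ(59) = 59 − 1 = 58 = 2 · 29.
(Z/59Z)^× is cyclic (|G| = 58); a cyclic group of order m has exactly φ(d) elements of each order d | m, and none otherwise.
58 = 2 · 29 divides 58, and φ(58) = 28.

28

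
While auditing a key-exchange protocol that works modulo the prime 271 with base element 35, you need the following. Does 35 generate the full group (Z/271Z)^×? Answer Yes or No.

No

φ(271) = 271 − 1 = 270 = 2 · 3^3 · 5.
35 is a primitive root mod 271 iff 35^(φ(271)/q) ≢ 1 for every prime q | φ(271), i.e. q ∈ {2, 3, 5}.
35^135 ≡ 1 (mod 271)  [q = 2: ≡ 1 ✗]
35^90 ≡ 1 (mod 271)  [q = 3: ≡ 1 ✗]
35^54 ≡ 100 (mod 271)  [q = 5: ≢ 1 ✓]
Since 35^135 ≡ 1, the order of 35 divides 135 < 270, so 35 is not a primitive root.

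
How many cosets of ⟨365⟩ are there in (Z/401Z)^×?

2

By Lagrange's theorem, ord_401(365) divides φ(401) = 401 − 1 = 400 = 2^4 · 5^2.
Divisors of 400: 1, 2, 4, 5, 8, 10, 16, 20, 25, 40, 50, 80, 100, 200, 400.
Test each divisor d:
365^1 ≡ 365
365^2 ≡ 93
365^4 ≡ 228
365^5 ≡ 213
365^8 ≡ 255
365^10 ≡ 56
365^16 ≡ 63
365^20 ≡ 329
365^25 ≡ 303
365^40 ≡ 372
365^50 ≡ 381
365^80 ≡ 39
365^100 ≡ 400
365^200 ≡ 1
The order of 365 is 200, so the subgroup it generates has 200 elements.
The index is φ(401) / ord(365) = 400 / 200 = 2.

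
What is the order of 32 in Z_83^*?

By Lagrange's theorem, ord_83(32) divides φ(83) = 83 − 1 = 82 = 2 · 41.
Divisors of 82: 1, 2, 41, 82.
Test each divisor d:
32^1 ≡ 32 (mod 83)
32^2 ≡ 28 (mod 83)
32^41 ≡ 82 (mod 83)
32^82 ≡ 1 (mod 83) ✓
The smallest such exponent is 82, so the order of 32 is 82.

82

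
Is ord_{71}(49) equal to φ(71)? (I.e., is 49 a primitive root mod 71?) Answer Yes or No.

φ(71) = 71 − 1 = 70 = 2 · 5 · 7.
An element g generates (Z/71Z)^× iff g^(70/q) ≢ 1 (mod 71) for each prime q ∈ {2, 5, 7}.
49^35 ≡ 1 (mod 71)  [q = 2: ≡ 1 ✗]
49^14 ≡ 5 (mod 71)  [q = 5: ≢ 1 ✓]
49^10 ≡ 37 (mod 71)  [q = 7: ≢ 1 ✓]
Since 49^35 ≡ 1, the order of 49 divides 35 < 70, so 49 is not a primitive root.

No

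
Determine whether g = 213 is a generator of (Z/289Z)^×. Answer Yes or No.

φ(289) = φ(17^2) = 17·(17−1) = 272 = 2^4 · 17.
Test 213^(272/q) mod 289 for each prime factor q of 272:
213^136 ≡ 1 (mod 289)  [q = 2: ≡ 1 ✗]
213^16 ≡ 222 (mod 289)  [q = 17: ≢ 1 ✓]
The check at q = 2 fails, so 213 generates a proper subgroup.

No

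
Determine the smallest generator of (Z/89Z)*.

φ(89) = 89 − 1 = 88 = 2^3 · 11.
g is a primitive root iff g^(88/q) ≢ 1 (mod 89) for each prime q ∈ {2, 11}.
g = 2: 2^44 ≡ 1 — hits 1, so not a primitive root.
g = 3: 3^44 ≡ 88; 3^8 ≡ 64 — none is 1, so 3 is a primitive root.
So 3 is the smallest generator of (Z/89Z)^×.

3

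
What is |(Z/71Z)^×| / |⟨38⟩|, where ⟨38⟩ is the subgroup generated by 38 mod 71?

ord(38) | φ(71) = 71 − 1 = 70 = 2 · 5 · 7.
Divisors of 70: 1, 2, 5, 7, 10, 14, 35, 70.
Evaluate successive powers at the divisors of 70:
38^1 ≡ 38
38^2 ≡ 24
38^5 ≡ 20
38^7 ≡ 54
38^10 ≡ 45
38^14 ≡ 5
38^35 ≡ 1
The order of 38 is 35, so the subgroup it generates has 35 elements.
[(Z/71Z)^× : ⟨38⟩] = 70/35 = 2.

2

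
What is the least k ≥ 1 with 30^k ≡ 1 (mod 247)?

6

ord(30) | φ(247) = φ(13·19) = (13−1)·(19−1) = 12·18 = 216 = 2^3 · 3^3.
Divisors of 216: 1, 2, 3, 4, 6, 8, 9, 12, 18, 24, 27, 36, 54, 72, 108, 216.
Check 30^d mod 247 for each divisor in increasing order:
30^1 ≡ 30 (mod 247)
30^2 ≡ 159 (mod 247)
30^3 ≡ 77 (mod 247)
30^4 ≡ 87 (mod 247)
30^6 ≡ 1 (mod 247) ✓
So ord_247(30) = 6.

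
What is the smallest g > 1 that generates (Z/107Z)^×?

2

φ(107) = 107 − 1 = 106 = 2 · 53.
g is a primitive root iff g^(106/q) ≢ 1 (mod 107) for each prime q ∈ {2, 53}.
g = 2: 2^53 ≡ 106; 2^2 ≡ 4 — none is 1, so 2 is a primitive root.
So 2 is the smallest generator of (Z/107Z)^×.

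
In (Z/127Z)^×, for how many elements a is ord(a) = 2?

φ(127) = 127 − 1 = 126 = 2 · 3^2 · 7.
Since (Z/127Z)^× is cyclic of order 126, the number of elements of order d is φ(d) when d | 126 and 0 otherwise.
2 | 126, and φ(2) = 2 − 1 = 1.

1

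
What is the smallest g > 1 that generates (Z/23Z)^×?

5

φ(23) = 23 − 1 = 22 = 2 · 11.
g is a primitive root iff g^(22/q) ≢ 1 (mod 23) for each prime q ∈ {2, 11}.
g = 2: 2^11 ≡ 1 — hits 1, so not a primitive root.
g = 3: 3^11 ≡ 1 — hits 1, so not a primitive root.
g = 4: 4^11 ≡ 1 — hits 1, so not a primitive root.
g = 5: 5^11 ≡ 22; 5^2 ≡ 2 — none is 1, so 5 is a primitive root.
Hence the least primitive root of 23 is 5.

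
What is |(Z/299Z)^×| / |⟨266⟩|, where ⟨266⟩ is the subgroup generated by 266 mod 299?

The order of 266 must divide φ(299) = φ(13·23) = (13−1)·(23−1) = 12·22 = 264 = 2^3 · 3 · 11.
Divisors of 264: 1, 2, 3, 4, 6, 8, 11, 12, 22, 24, 33, 44, 66, 88, 132, 264.
Compute 266^d (mod 299) for the divisors d until we hit 1:
266^1 ≡ 266 (mod 299)
266^2 ≡ 192 (mod 299)
266^3 ≡ 242 (mod 299)
266^4 ≡ 87 (mod 299)
266^6 ≡ 259 (mod 299)
266^8 ≡ 94 (mod 299)
266^11 ≡ 24 (mod 299)
266^12 ≡ 105 (mod 299)
266^22 ≡ 277 (mod 299)
266^24 ≡ 261 (mod 299)
266^33 ≡ 70 (mod 299)
266^44 ≡ 185 (mod 299)
266^66 ≡ 116 (mod 299)
266^88 ≡ 139 (mod 299)
266^132 ≡ 1 (mod 299) ✓
So ord_299(266) = 132, hence |⟨266⟩| = 132.
[(Z/299Z)^× : ⟨266⟩] = 264/132 = 2.

2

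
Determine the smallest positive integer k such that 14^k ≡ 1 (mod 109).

108

The order of 14 must divide φ(109) = 109 − 1 = 108 = 2^2 · 3^3.
Divisors of 108: 1, 2, 3, 4, 6, 9, 12, 18, 27, 36, 54, 108.
Evaluate successive powers at the divisors of 108:
14^1 ≡ 14 (mod 109)
14^2 ≡ 87 (mod 109)
14^3 ≡ 19 (mod 109)
14^4 ≡ 48 (mod 109)
14^6 ≡ 34 (mod 109)
14^9 ≡ 101 (mod 109)
14^12 ≡ 66 (mod 109)
14^18 ≡ 64 (mod 109)
14^27 ≡ 33 (mod 109)
14^36 ≡ 63 (mod 109)
14^54 ≡ 108 (mod 109)
14^108 ≡ 1 (mod 109) ✓
Hence ord(14) = 108.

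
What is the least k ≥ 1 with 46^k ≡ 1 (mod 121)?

Since 46 ∈ (Z/121Z)^×, its order divides φ(121) = φ(11^2) = 11·(11−1) = 110 = 2 · 5 · 11.
Divisors of 110: 1, 2, 5, 10, 11, 22, 55, 110.
Evaluate successive powers at the divisors of 110:
46^1 ≡ 46
46^2 ≡ 59
46^5 ≡ 43
46^10 ≡ 34
46^11 ≡ 112
46^22 ≡ 81
46^55 ≡ 120
46^110 ≡ 1
So ord_121(46) = 110.

110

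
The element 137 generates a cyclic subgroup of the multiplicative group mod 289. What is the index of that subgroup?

The order of 137 must divide φ(289) = φ(17^2) = 17·(17−1) = 272 = 2^4 · 17.
Divisors of 272: 1, 2, 4, 8, 16, 17, 34, 68, 136, 272.
Evaluate successive powers at the divisors of 272:
137^1 ≡ 137 (mod 289)
137^2 ≡ 273 (mod 289)
137^4 ≡ 256 (mod 289)
137^8 ≡ 222 (mod 289)
137^16 ≡ 154 (mod 289)
137^17 ≡ 1 (mod 289) ✓
Thus |⟨137⟩| = ord(137) = 17.
Index = |(Z/289Z)^×| / |⟨137⟩| = 272 / 17 = 16.

16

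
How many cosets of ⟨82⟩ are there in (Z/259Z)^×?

18

By Lagrange's theorem, ord_259(82) divides φ(259) = φ(7·37) = (7−1)·(37−1) = 6·36 = 216 = 2^3 · 3^3.
Divisors of 216: 1, 2, 3, 4, 6, 8, 9, 12, 18, 24, 27, 36, 54, 72, 108, 216.
Compute 82^d (mod 259) for the divisors d until we hit 1:
82^1 ≡ 82 (mod 259)
82^2 ≡ 249 (mod 259)
82^3 ≡ 216 (mod 259)
82^4 ≡ 100 (mod 259)
82^6 ≡ 36 (mod 259)
82^8 ≡ 158 (mod 259)
82^9 ≡ 6 (mod 259)
82^12 ≡ 1 (mod 259) ✓
The order of 82 is 12, so the subgroup it generates has 12 elements.
[(Z/259Z)^× : ⟨82⟩] = 216/12 = 18.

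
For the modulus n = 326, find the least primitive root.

3

φ(326) = φ(2)·φ(163) = 1·162 = 162 = 2 · 3^4.
Test candidates g = 2, 3, … against the prime factors q ∈ {2, 3} of φ(326): g is a generator iff g^(162/q) ≢ 1 for every such q.
g = 2: gcd(2, 326) = 2 > 1, not a unit — skip.
g = 3: 3^81 ≡ 325; 3^54 ≡ 221 — none is 1, so 3 is a primitive root.
Hence the least primitive root of 326 is 3.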